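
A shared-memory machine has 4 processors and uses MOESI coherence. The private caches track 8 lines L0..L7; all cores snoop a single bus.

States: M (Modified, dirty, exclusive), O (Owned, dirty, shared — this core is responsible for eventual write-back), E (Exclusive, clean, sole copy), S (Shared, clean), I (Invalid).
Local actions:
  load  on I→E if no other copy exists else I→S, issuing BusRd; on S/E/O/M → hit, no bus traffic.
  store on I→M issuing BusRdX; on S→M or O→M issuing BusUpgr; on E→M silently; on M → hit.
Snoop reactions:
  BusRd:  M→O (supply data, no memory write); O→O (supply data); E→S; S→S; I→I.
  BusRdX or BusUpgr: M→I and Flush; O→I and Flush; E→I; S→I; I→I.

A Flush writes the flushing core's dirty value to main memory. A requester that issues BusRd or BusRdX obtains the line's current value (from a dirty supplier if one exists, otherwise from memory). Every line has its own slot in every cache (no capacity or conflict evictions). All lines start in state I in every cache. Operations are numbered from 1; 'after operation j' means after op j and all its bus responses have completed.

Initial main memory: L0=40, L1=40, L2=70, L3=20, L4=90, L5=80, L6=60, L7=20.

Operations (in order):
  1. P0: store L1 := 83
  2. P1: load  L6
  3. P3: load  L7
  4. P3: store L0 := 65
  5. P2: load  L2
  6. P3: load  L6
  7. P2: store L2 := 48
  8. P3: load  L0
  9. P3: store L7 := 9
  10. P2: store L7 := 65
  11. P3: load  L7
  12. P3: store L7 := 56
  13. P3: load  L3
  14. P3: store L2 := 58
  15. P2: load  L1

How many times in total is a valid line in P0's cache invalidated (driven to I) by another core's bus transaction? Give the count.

invalidations = 0

[1] P0: store L1 := 83 | P0:M(83), P1:I, P2:I, P3:I | bus: BusRdX
[2] P1: load  L6 | P0:I, P1:E(60), P2:I, P3:I | bus: BusRd
[3] P3: load  L7 | P0:I, P1:I, P2:I, P3:E(20) | bus: BusRd
[4] P3: store L0 := 65 | P0:I, P1:I, P2:I, P3:M(65) | bus: BusRdX
[5] P2: load  L2 | P0:I, P1:I, P2:E(70), P3:I | bus: BusRd
[6] P3: load  L6 | P0:I, P1:S(60), P2:I, P3:S(60) | bus: BusRd
[7] P2: store L2 := 48 | P0:I, P1:I, P2:M(48), P3:I | bus: none
[8] P3: load  L0 | P0:I, P1:I, P2:I, P3:M(65) | bus: none
[9] P3: store L7 := 9 | P0:I, P1:I, P2:I, P3:M(9) | bus: none
[10] P2: store L7 := 65 | P0:I, P1:I, P2:M(65), P3:I | bus: BusRdX,Flush
[11] P3: load  L7 | P0:I, P1:I, P2:O(65), P3:S(65) | bus: BusRd
[12] P3: store L7 := 56 | P0:I, P1:I, P2:I, P3:M(56) | bus: BusUpgr,Flush
[13] P3: load  L3 | P0:I, P1:I, P2:I, P3:E(20) | bus: BusRd
[14] P3: store L2 := 58 | P0:I, P1:I, P2:I, P3:M(58) | bus: BusRdX,Flush
[15] P2: load  L1 | P0:O(83), P1:I, P2:S(83), P3:I | bus: BusRd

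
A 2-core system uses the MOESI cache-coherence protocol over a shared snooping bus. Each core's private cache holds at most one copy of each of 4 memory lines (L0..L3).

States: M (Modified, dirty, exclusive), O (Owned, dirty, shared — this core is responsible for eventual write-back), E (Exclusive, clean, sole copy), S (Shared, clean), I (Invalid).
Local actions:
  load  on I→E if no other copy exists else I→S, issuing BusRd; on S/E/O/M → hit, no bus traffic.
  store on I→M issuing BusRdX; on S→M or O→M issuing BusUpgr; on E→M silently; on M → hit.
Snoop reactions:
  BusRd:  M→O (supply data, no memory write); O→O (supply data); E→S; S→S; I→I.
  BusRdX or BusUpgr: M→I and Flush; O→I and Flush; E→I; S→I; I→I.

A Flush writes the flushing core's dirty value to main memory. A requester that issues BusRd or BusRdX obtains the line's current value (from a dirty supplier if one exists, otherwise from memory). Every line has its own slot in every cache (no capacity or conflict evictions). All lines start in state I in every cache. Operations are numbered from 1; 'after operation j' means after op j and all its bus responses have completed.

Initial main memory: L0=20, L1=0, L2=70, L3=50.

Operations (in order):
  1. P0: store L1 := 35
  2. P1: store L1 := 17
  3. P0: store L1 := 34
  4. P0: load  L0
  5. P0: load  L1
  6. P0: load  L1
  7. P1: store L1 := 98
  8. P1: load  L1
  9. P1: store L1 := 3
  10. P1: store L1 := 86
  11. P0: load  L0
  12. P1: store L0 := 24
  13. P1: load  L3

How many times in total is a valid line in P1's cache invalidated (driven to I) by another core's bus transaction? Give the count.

[1] P0: store L1 := 35 | P0:M(35), P1:I | bus: BusRdX
[2] P1: store L1 := 17 | P0:I, P1:M(17) | bus: BusRdX,Flush
[3] P0: store L1 := 34 | P0:M(34), P1:I | bus: BusRdX,Flush
[4] P0: load  L0 | P0:E(20), P1:I | bus: BusRd
[5] P0: load  L1 | P0:M(34), P1:I | bus: none
[6] P0: load  L1 | P0:M(34), P1:I | bus: none
[7] P1: store L1 := 98 | P0:I, P1:M(98) | bus: BusRdX,Flush
[8] P1: load  L1 | P0:I, P1:M(98) | bus: none
[9] P1: store L1 := 3 | P0:I, P1:M(3) | bus: none
[10] P1: store L1 := 86 | P0:I, P1:M(86) | bus: none
[11] P0: load  L0 | P0:E(20), P1:I | bus: none
[12] P1: store L0 := 24 | P0:I, P1:M(24) | bus: BusRdX
[13] P1: load  L3 | P0:I, P1:E(50) | bus: BusRd

invalidations = 1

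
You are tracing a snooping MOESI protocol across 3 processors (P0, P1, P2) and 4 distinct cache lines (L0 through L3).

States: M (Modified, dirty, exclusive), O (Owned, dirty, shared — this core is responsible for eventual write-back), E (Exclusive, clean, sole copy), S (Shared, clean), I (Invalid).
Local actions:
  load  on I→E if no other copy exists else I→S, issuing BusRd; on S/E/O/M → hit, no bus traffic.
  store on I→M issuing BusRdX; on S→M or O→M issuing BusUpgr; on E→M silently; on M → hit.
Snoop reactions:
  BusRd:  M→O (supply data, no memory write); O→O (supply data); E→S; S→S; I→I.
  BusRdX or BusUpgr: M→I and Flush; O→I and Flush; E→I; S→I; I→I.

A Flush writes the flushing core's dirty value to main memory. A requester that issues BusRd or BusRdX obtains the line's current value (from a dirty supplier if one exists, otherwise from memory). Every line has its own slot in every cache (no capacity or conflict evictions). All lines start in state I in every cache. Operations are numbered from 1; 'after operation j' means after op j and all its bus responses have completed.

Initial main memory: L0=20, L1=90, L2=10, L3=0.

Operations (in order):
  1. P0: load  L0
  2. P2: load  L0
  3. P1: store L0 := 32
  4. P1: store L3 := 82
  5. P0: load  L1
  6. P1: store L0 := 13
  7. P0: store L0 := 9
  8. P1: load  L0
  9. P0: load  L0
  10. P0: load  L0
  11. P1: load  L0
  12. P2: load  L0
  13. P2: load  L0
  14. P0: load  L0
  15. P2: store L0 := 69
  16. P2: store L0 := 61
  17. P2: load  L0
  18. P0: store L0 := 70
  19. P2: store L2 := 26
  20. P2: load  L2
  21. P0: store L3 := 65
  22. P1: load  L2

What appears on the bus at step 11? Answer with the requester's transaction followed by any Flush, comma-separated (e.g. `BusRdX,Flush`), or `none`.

bus = none

  op1 P0: load  L0 → E/I/I on L0; bus BusRd; mem=20
  op2 P2: load  L0 → S/I/S on L0; bus BusRd; mem=20
  op3 P1: store L0 := 32 → I/M/I on L0; bus BusRdX; mem=20
  op4 P1: store L3 := 82 → I/M/I on L3; bus BusRdX; mem=0
  op5 P0: load  L1 → E/I/I on L1; bus BusRd; mem=90
  op6 P1: store L0 := 13 → I/M/I on L0; bus (none); mem=20
  op7 P0: store L0 := 9 → M/I/I on L0; bus BusRdX Flush; mem=13
  op8 P1: load  L0 → O/S/I on L0; bus BusRd; mem=13
  op9 P0: load  L0 → O/S/I on L0; bus (none); mem=13
  op10 P0: load  L0 → O/S/I on L0; bus (none); mem=13
  op11 P1: load  L0 → O/S/I on L0; bus (none); mem=13
  op12 P2: load  L0 → O/S/S on L0; bus BusRd; mem=13
  op13 P2: load  L0 → O/S/S on L0; bus (none); mem=13
  op14 P0: load  L0 → O/S/S on L0; bus (none); mem=13
  op15 P2: store L0 := 69 → I/I/M on L0; bus BusUpgr Flush; mem=9
  op16 P2: store L0 := 61 → I/I/M on L0; bus (none); mem=9
  op17 P2: load  L0 → I/I/M on L0; bus (none); mem=9
  op18 P0: store L0 := 70 → M/I/I on L0; bus BusRdX Flush; mem=61
  op19 P2: store L2 := 26 → I/I/M on L2; bus BusRdX; mem=10
  op20 P2: load  L2 → I/I/M on L2; bus (none); mem=10
  op21 P0: store L3 := 65 → M/I/I on L3; bus BusRdX Flush; mem=82
  op22 P1: load  L2 → I/S/O on L2; bus BusRd; mem=10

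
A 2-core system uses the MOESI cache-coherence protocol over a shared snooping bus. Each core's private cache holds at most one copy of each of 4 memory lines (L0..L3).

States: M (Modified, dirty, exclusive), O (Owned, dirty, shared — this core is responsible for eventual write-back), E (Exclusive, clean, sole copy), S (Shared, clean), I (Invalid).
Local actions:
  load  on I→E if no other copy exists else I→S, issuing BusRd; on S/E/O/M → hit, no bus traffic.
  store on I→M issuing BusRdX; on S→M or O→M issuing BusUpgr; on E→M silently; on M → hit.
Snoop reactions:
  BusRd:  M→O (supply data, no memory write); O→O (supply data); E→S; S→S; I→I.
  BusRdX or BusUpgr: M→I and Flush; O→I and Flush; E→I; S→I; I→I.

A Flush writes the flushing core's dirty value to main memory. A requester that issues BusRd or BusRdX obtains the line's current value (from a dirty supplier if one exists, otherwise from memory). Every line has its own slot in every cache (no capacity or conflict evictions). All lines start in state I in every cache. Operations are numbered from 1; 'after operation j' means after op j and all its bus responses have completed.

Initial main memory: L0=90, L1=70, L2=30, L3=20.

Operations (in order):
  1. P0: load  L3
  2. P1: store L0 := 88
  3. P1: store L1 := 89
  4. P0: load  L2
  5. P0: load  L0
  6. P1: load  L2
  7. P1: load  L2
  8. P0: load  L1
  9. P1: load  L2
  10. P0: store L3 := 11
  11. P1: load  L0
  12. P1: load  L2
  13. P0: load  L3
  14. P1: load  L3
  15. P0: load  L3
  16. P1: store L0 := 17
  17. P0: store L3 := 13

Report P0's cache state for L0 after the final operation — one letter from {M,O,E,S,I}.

state = I

1. P0: load  L3  bus=[BusRd]  L3: P0=E P1=I  mem[L3]=20
2. P1: store L0 := 88  bus=[BusRdX]  L0: P0=I P1=M  mem[L0]=90
3. P1: store L1 := 89  bus=[BusRdX]  L1: P0=I P1=M  mem[L1]=70
4. P0: load  L2  bus=[BusRd]  L2: P0=E P1=I  mem[L2]=30
5. P0: load  L0  bus=[BusRd]  L0: P0=S P1=O  mem[L0]=90
6. P1: load  L2  bus=[BusRd]  L2: P0=S P1=S  mem[L2]=30
7. P1: load  L2  bus=[-]  L2: P0=S P1=S  mem[L2]=30
8. P0: load  L1  bus=[BusRd]  L1: P0=S P1=O  mem[L1]=70
9. P1: load  L2  bus=[-]  L2: P0=S P1=S  mem[L2]=30
10. P0: store L3 := 11  bus=[-]  L3: P0=M P1=I  mem[L3]=20
11. P1: load  L0  bus=[-]  L0: P0=S P1=O  mem[L0]=90
12. P1: load  L2  bus=[-]  L2: P0=S P1=S  mem[L2]=30
13. P0: load  L3  bus=[-]  L3: P0=M P1=I  mem[L3]=20
14. P1: load  L3  bus=[BusRd]  L3: P0=O P1=S  mem[L3]=20
15. P0: load  L3  bus=[-]  L3: P0=O P1=S  mem[L3]=20
16. P1: store L0 := 17  bus=[BusUpgr]  L0: P0=I P1=M  mem[L0]=90
17. P0: store L3 := 13  bus=[BusUpgr]  L3: P0=M P1=I  mem[L3]=20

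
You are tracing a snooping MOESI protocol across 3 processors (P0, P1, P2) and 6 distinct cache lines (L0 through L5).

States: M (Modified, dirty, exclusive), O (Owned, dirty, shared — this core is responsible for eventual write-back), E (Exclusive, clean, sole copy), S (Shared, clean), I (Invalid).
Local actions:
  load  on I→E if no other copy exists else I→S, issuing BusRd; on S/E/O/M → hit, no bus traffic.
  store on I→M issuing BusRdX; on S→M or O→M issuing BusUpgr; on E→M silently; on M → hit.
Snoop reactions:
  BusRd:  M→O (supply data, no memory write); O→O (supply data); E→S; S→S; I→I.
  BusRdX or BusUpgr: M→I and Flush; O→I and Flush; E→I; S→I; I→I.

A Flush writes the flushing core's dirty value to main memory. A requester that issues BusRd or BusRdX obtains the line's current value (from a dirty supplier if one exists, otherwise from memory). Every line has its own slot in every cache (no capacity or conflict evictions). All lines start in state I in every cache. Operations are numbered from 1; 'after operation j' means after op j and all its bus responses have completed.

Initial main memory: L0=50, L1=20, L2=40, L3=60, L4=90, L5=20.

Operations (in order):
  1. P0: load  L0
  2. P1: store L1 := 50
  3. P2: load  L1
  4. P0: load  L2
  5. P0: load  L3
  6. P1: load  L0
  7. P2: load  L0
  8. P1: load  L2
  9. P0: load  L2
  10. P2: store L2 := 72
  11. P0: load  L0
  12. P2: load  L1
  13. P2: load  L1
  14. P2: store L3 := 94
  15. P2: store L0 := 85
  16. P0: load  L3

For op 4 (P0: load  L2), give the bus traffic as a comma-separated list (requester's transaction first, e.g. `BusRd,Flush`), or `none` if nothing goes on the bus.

bus = BusRd

step 1: P0: load  L0  ⟶  EII  (L0)  txn=BusRd  M[L0]=50
step 2: P1: store L1 := 50  ⟶  IMI  (L1)  txn=BusRdX  M[L1]=20
step 3: P2: load  L1  ⟶  IOS  (L1)  txn=BusRd  M[L1]=20
step 4: P0: load  L2  ⟶  EII  (L2)  txn=BusRd  M[L2]=40
step 5: P0: load  L3  ⟶  EII  (L3)  txn=BusRd  M[L3]=60
step 6: P1: load  L0  ⟶  SSI  (L0)  txn=BusRd  M[L0]=50
step 7: P2: load  L0  ⟶  SSS  (L0)  txn=BusRd  M[L0]=50
step 8: P1: load  L2  ⟶  SSI  (L2)  txn=BusRd  M[L2]=40
step 9: P0: load  L2  ⟶  SSI  (L2)  txn=∅  M[L2]=40
step 10: P2: store L2 := 72  ⟶  IIM  (L2)  txn=BusRdX  M[L2]=40
step 11: P0: load  L0  ⟶  SSS  (L0)  txn=∅  M[L0]=50
step 12: P2: load  L1  ⟶  IOS  (L1)  txn=∅  M[L1]=20
step 13: P2: load  L1  ⟶  IOS  (L1)  txn=∅  M[L1]=20
step 14: P2: store L3 := 94  ⟶  IIM  (L3)  txn=BusRdX  M[L3]=60
step 15: P2: store L0 := 85  ⟶  IIM  (L0)  txn=BusUpgr  M[L0]=50
step 16: P0: load  L3  ⟶  SIO  (L3)  txn=BusRd  M[L3]=60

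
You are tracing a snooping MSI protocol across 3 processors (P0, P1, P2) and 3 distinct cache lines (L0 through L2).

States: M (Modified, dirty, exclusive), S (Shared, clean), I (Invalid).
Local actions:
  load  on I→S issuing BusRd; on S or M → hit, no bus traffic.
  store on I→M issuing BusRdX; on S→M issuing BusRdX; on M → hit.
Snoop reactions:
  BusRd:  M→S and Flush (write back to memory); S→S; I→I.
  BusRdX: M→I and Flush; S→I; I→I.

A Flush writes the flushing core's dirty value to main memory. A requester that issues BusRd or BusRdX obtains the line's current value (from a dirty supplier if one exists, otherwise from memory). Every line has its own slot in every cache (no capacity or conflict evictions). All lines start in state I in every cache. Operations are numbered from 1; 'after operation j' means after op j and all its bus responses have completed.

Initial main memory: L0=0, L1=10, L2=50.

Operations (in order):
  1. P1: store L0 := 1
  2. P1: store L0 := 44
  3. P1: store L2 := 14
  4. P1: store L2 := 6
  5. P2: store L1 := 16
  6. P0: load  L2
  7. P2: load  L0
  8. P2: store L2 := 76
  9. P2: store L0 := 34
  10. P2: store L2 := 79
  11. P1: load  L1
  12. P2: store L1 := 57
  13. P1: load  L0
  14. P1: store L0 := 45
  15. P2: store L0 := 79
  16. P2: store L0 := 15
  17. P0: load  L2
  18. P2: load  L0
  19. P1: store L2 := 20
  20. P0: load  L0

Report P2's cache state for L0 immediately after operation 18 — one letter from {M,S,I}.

state = M

step 1: P1: store L0 := 1  ⟶  IMI  (L0)  txn=BusRdX  M[L0]=0
step 2: P1: store L0 := 44  ⟶  IMI  (L0)  txn=∅  M[L0]=0
step 3: P1: store L2 := 14  ⟶  IMI  (L2)  txn=BusRdX  M[L2]=50
step 4: P1: store L2 := 6  ⟶  IMI  (L2)  txn=∅  M[L2]=50
step 5: P2: store L1 := 16  ⟶  IIM  (L1)  txn=BusRdX  M[L1]=10
step 6: P0: load  L2  ⟶  SSI  (L2)  txn=BusRd+Flush  M[L2]=6
step 7: P2: load  L0  ⟶  ISS  (L0)  txn=BusRd+Flush  M[L0]=44
step 8: P2: store L2 := 76  ⟶  IIM  (L2)  txn=BusRdX  M[L2]=6
step 9: P2: store L0 := 34  ⟶  IIM  (L0)  txn=BusRdX  M[L0]=44
step 10: P2: store L2 := 79  ⟶  IIM  (L2)  txn=∅  M[L2]=6
step 11: P1: load  L1  ⟶  ISS  (L1)  txn=BusRd+Flush  M[L1]=16
step 12: P2: store L1 := 57  ⟶  IIM  (L1)  txn=BusRdX  M[L1]=16
step 13: P1: load  L0  ⟶  ISS  (L0)  txn=BusRd+Flush  M[L0]=34
step 14: P1: store L0 := 45  ⟶  IMI  (L0)  txn=BusRdX  M[L0]=34
step 15: P2: store L0 := 79  ⟶  IIM  (L0)  txn=BusRdX+Flush  M[L0]=45
step 16: P2: store L0 := 15  ⟶  IIM  (L0)  txn=∅  M[L0]=45
step 17: P0: load  L2  ⟶  SIS  (L2)  txn=BusRd+Flush  M[L2]=79
step 18: P2: load  L0  ⟶  IIM  (L0)  txn=∅  M[L0]=45
step 19: P1: store L2 := 20  ⟶  IMI  (L2)  txn=BusRdX  M[L2]=79
step 20: P0: load  L0  ⟶  SIS  (L0)  txn=BusRd+Flush  M[L0]=15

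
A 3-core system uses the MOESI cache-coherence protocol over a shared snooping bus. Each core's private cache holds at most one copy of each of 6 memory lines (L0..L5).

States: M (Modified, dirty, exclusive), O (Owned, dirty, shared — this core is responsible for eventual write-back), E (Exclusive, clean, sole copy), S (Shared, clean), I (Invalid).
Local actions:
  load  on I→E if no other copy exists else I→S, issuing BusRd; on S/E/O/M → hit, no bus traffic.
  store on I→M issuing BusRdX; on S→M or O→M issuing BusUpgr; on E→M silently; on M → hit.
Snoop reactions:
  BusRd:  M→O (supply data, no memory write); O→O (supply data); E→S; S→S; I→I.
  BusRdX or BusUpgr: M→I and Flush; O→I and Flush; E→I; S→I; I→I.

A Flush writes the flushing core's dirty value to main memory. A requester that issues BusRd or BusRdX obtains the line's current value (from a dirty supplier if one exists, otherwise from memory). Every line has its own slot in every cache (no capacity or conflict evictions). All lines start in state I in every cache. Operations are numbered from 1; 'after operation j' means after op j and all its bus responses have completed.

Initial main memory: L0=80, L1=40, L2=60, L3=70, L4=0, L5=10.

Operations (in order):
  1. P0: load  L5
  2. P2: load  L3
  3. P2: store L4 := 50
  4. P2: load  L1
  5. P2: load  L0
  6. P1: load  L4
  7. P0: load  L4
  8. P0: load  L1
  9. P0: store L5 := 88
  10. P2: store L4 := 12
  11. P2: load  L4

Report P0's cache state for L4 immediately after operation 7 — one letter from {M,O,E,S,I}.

state = S

  op1 P0: load  L5 → E/I/I on L5; bus BusRd; mem=10
  op2 P2: load  L3 → I/I/E on L3; bus BusRd; mem=70
  op3 P2: store L4 := 50 → I/I/M on L4; bus BusRdX; mem=0
  op4 P2: load  L1 → I/I/E on L1; bus BusRd; mem=40
  op5 P2: load  L0 → I/I/E on L0; bus BusRd; mem=80
  op6 P1: load  L4 → I/S/O on L4; bus BusRd; mem=0
  op7 P0: load  L4 → S/S/O on L4; bus BusRd; mem=0
  op8 P0: load  L1 → S/I/S on L1; bus BusRd; mem=40
  op9 P0: store L5 := 88 → M/I/I on L5; bus (none); mem=10
  op10 P2: store L4 := 12 → I/I/M on L4; bus BusUpgr; mem=0
  op11 P2: load  L4 → I/I/M on L4; bus (none); mem=0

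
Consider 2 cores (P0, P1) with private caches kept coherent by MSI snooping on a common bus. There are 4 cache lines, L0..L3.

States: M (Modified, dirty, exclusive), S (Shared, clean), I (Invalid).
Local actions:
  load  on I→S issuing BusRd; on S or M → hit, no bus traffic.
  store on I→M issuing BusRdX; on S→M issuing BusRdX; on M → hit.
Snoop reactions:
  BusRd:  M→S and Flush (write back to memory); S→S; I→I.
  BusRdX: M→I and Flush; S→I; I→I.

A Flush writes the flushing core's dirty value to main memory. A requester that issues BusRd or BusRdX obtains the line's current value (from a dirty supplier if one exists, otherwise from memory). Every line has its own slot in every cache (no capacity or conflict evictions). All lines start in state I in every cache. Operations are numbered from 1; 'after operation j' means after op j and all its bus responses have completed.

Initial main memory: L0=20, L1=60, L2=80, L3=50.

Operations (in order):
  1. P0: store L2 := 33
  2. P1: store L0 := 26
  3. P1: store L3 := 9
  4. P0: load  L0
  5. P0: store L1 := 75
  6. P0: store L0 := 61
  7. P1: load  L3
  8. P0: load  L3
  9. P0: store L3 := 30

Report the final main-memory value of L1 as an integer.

step 1: P0: store L2 := 33  ⟶  MI  (L2)  txn=BusRdX  M[L2]=80
step 2: P1: store L0 := 26  ⟶  IM  (L0)  txn=BusRdX  M[L0]=20
step 3: P1: store L3 := 9  ⟶  IM  (L3)  txn=BusRdX  M[L3]=50
step 4: P0: load  L0  ⟶  SS  (L0)  txn=BusRd+Flush  M[L0]=26
step 5: P0: store L1 := 75  ⟶  MI  (L1)  txn=BusRdX  M[L1]=60
step 6: P0: store L0 := 61  ⟶  MI  (L0)  txn=BusRdX  M[L0]=26
step 7: P1: load  L3  ⟶  IM  (L3)  txn=∅  M[L3]=50
step 8: P0: load  L3  ⟶  SS  (L3)  txn=BusRd+Flush  M[L3]=9
step 9: P0: store L3 := 30  ⟶  MI  (L3)  txn=BusRdX  M[L3]=9

memory[L1] = 60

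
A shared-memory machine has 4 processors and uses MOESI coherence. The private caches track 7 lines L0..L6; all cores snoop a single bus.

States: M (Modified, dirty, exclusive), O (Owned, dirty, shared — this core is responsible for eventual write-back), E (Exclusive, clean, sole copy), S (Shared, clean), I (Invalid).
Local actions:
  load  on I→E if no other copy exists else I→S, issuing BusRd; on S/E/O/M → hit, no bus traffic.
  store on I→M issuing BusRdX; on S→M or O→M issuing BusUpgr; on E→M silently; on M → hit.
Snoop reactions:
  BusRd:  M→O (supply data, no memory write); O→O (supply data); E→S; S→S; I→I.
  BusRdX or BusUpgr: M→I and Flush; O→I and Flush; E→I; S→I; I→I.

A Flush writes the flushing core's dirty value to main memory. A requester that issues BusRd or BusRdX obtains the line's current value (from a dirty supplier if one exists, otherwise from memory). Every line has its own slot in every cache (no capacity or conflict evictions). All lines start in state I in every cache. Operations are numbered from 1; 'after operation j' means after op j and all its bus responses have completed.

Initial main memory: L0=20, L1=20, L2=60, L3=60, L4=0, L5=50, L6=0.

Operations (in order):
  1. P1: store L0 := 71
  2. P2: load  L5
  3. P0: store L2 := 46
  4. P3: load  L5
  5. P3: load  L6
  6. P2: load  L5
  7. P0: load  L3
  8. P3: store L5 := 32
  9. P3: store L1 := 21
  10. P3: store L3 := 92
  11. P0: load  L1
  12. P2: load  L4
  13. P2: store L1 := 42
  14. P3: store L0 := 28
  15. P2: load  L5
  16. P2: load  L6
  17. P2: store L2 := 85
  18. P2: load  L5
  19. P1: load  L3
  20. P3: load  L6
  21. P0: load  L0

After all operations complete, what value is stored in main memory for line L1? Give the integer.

  op1 P1: store L0 := 71 → I/M/I/I on L0; bus BusRdX; mem=20
  op2 P2: load  L5 → I/I/E/I on L5; bus BusRd; mem=50
  op3 P0: store L2 := 46 → M/I/I/I on L2; bus BusRdX; mem=60
  op4 P3: load  L5 → I/I/S/S on L5; bus BusRd; mem=50
  op5 P3: load  L6 → I/I/I/E on L6; bus BusRd; mem=0
  op6 P2: load  L5 → I/I/S/S on L5; bus (none); mem=50
  op7 P0: load  L3 → E/I/I/I on L3; bus BusRd; mem=60
  op8 P3: store L5 := 32 → I/I/I/M on L5; bus BusUpgr; mem=50
  op9 P3: store L1 := 21 → I/I/I/M on L1; bus BusRdX; mem=20
  op10 P3: store L3 := 92 → I/I/I/M on L3; bus BusRdX; mem=60
  op11 P0: load  L1 → S/I/I/O on L1; bus BusRd; mem=20
  op12 P2: load  L4 → I/I/E/I on L4; bus BusRd; mem=0
  op13 P2: store L1 := 42 → I/I/M/I on L1; bus BusRdX Flush; mem=21
  op14 P3: store L0 := 28 → I/I/I/M on L0; bus BusRdX Flush; mem=71
  op15 P2: load  L5 → I/I/S/O on L5; bus BusRd; mem=50
  op16 P2: load  L6 → I/I/S/S on L6; bus BusRd; mem=0
  op17 P2: store L2 := 85 → I/I/M/I on L2; bus BusRdX Flush; mem=46
  op18 P2: load  L5 → I/I/S/O on L5; bus (none); mem=50
  op19 P1: load  L3 → I/S/I/O on L3; bus BusRd; mem=60
  op20 P3: load  L6 → I/I/S/S on L6; bus (none); mem=0
  op21 P0: load  L0 → S/I/I/O on L0; bus BusRd; mem=71

memory[L1] = 21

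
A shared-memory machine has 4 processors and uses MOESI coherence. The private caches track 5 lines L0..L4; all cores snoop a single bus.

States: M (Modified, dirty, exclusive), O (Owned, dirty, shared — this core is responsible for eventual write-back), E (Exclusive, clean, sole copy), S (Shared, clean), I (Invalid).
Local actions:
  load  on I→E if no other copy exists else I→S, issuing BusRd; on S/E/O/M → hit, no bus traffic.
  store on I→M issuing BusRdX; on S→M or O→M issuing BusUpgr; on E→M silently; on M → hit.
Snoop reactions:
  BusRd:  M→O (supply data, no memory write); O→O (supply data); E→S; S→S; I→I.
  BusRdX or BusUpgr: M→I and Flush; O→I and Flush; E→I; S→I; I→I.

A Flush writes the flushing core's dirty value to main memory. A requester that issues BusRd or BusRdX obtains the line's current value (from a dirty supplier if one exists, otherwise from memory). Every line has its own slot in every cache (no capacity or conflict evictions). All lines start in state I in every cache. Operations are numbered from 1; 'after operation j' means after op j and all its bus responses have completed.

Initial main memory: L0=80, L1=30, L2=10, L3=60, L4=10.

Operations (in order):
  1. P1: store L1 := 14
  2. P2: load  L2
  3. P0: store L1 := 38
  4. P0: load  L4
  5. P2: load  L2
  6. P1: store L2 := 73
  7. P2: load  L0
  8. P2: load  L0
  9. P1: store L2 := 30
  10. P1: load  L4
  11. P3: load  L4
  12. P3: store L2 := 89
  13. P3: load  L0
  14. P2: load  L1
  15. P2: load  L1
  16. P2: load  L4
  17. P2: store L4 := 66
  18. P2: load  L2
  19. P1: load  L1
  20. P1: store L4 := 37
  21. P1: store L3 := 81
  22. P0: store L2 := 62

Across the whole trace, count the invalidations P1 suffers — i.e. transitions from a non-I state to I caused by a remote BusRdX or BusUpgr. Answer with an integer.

invalidations = 3

1. P1: store L1 := 14  bus=[BusRdX]  L1: P0=I P1=M P2=I P3=I  mem[L1]=30
2. P2: load  L2  bus=[BusRd]  L2: P0=I P1=I P2=E P3=I  mem[L2]=10
3. P0: store L1 := 38  bus=[BusRdX,Flush]  L1: P0=M P1=I P2=I P3=I  mem[L1]=14
4. P0: load  L4  bus=[BusRd]  L4: P0=E P1=I P2=I P3=I  mem[L4]=10
5. P2: load  L2  bus=[-]  L2: P0=I P1=I P2=E P3=I  mem[L2]=10
6. P1: store L2 := 73  bus=[BusRdX]  L2: P0=I P1=M P2=I P3=I  mem[L2]=10
7. P2: load  L0  bus=[BusRd]  L0: P0=I P1=I P2=E P3=I  mem[L0]=80
8. P2: load  L0  bus=[-]  L0: P0=I P1=I P2=E P3=I  mem[L0]=80
9. P1: store L2 := 30  bus=[-]  L2: P0=I P1=M P2=I P3=I  mem[L2]=10
10. P1: load  L4  bus=[BusRd]  L4: P0=S P1=S P2=I P3=I  mem[L4]=10
11. P3: load  L4  bus=[BusRd]  L4: P0=S P1=S P2=I P3=S  mem[L4]=10
12. P3: store L2 := 89  bus=[BusRdX,Flush]  L2: P0=I P1=I P2=I P3=M  mem[L2]=30
13. P3: load  L0  bus=[BusRd]  L0: P0=I P1=I P2=S P3=S  mem[L0]=80
14. P2: load  L1  bus=[BusRd]  L1: P0=O P1=I P2=S P3=I  mem[L1]=14
15. P2: load  L1  bus=[-]  L1: P0=O P1=I P2=S P3=I  mem[L1]=14
16. P2: load  L4  bus=[BusRd]  L4: P0=S P1=S P2=S P3=S  mem[L4]=10
17. P2: store L4 := 66  bus=[BusUpgr]  L4: P0=I P1=I P2=M P3=I  mem[L4]=10
18. P2: load  L2  bus=[BusRd]  L2: P0=I P1=I P2=S P3=O  mem[L2]=30
19. P1: load  L1  bus=[BusRd]  L1: P0=O P1=S P2=S P3=I  mem[L1]=14
20. P1: store L4 := 37  bus=[BusRdX,Flush]  L4: P0=I P1=M P2=I P3=I  mem[L4]=66
21. P1: store L3 := 81  bus=[BusRdX]  L3: P0=I P1=M P2=I P3=I  mem[L3]=60
22. P0: store L2 := 62  bus=[BusRdX,Flush]  L2: P0=M P1=I P2=I P3=I  mem[L2]=89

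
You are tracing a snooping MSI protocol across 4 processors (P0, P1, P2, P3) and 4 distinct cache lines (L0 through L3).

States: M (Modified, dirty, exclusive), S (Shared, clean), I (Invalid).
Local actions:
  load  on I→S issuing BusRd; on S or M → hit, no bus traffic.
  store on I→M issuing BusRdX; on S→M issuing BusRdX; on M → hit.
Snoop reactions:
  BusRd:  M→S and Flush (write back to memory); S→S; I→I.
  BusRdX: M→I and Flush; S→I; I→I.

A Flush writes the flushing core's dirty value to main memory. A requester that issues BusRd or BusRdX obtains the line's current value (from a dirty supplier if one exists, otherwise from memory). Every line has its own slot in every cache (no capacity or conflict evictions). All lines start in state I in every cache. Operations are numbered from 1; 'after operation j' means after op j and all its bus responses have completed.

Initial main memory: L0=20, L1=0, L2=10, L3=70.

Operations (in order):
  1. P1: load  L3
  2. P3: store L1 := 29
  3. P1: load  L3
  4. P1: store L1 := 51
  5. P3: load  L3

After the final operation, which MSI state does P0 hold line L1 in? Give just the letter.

state = I

  op1 P1: load  L3 → I/S/I/I on L3; bus BusRd; mem=70
  op2 P3: store L1 := 29 → I/I/I/M on L1; bus BusRdX; mem=0
  op3 P1: load  L3 → I/S/I/I on L3; bus (none); mem=70
  op4 P1: store L1 := 51 → I/M/I/I on L1; bus BusRdX Flush; mem=29
  op5 P3: load  L3 → I/S/I/S on L3; bus BusRd; mem=70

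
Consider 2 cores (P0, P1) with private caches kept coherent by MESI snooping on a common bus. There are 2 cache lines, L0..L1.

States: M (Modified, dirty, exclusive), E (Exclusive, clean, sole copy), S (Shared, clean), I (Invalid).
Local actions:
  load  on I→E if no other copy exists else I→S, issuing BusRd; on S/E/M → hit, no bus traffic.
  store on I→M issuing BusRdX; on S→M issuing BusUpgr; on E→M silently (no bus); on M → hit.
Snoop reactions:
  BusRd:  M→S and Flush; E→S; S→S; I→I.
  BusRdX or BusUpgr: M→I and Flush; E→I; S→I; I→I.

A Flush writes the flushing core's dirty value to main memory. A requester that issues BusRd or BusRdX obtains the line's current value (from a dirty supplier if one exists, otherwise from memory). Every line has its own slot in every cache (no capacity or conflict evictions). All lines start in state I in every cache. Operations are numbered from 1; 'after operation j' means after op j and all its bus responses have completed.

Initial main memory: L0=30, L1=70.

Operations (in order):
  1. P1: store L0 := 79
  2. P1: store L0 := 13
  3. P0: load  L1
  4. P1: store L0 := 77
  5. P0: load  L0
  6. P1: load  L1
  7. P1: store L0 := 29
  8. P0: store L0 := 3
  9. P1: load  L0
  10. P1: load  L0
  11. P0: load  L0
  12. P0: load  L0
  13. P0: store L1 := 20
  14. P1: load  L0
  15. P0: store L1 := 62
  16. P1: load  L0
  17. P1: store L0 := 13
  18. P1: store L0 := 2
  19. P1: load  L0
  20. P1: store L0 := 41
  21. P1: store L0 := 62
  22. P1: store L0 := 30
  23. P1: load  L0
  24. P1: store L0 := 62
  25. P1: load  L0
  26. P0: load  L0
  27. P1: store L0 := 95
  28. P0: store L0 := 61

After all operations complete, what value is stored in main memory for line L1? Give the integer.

[1] P1: store L0 := 79 | P0:I, P1:M(79) | bus: BusRdX
[2] P1: store L0 := 13 | P0:I, P1:M(13) | bus: none
[3] P0: load  L1 | P0:E(70), P1:I | bus: BusRd
[4] P1: store L0 := 77 | P0:I, P1:M(77) | bus: none
[5] P0: load  L0 | P0:S(77), P1:S(77) | bus: BusRd,Flush
[6] P1: load  L1 | P0:S(70), P1:S(70) | bus: BusRd
[7] P1: store L0 := 29 | P0:I, P1:M(29) | bus: BusUpgr
[8] P0: store L0 := 3 | P0:M(3), P1:I | bus: BusRdX,Flush
[9] P1: load  L0 | P0:S(3), P1:S(3) | bus: BusRd,Flush
[10] P1: load  L0 | P0:S(3), P1:S(3) | bus: none
[11] P0: load  L0 | P0:S(3), P1:S(3) | bus: none
[12] P0: load  L0 | P0:S(3), P1:S(3) | bus: none
[13] P0: store L1 := 20 | P0:M(20), P1:I | bus: BusUpgr
[14] P1: load  L0 | P0:S(3), P1:S(3) | bus: none
[15] P0: store L1 := 62 | P0:M(62), P1:I | bus: none
[16] P1: load  L0 | P0:S(3), P1:S(3) | bus: none
[17] P1: store L0 := 13 | P0:I, P1:M(13) | bus: BusUpgr
[18] P1: store L0 := 2 | P0:I, P1:M(2) | bus: none
[19] P1: load  L0 | P0:I, P1:M(2) | bus: none
[20] P1: store L0 := 41 | P0:I, P1:M(41) | bus: none
[21] P1: store L0 := 62 | P0:I, P1:M(62) | bus: none
[22] P1: store L0 := 30 | P0:I, P1:M(30) | bus: none
[23] P1: load  L0 | P0:I, P1:M(30) | bus: none
[24] P1: store L0 := 62 | P0:I, P1:M(62) | bus: none
[25] P1: load  L0 | P0:I, P1:M(62) | bus: none
[26] P0: load  L0 | P0:S(62), P1:S(62) | bus: BusRd,Flush
[27] P1: store L0 := 95 | P0:I, P1:M(95) | bus: BusUpgr
[28] P0: store L0 := 61 | P0:M(61), P1:I | bus: BusRdX,Flush

memory[L1] = 70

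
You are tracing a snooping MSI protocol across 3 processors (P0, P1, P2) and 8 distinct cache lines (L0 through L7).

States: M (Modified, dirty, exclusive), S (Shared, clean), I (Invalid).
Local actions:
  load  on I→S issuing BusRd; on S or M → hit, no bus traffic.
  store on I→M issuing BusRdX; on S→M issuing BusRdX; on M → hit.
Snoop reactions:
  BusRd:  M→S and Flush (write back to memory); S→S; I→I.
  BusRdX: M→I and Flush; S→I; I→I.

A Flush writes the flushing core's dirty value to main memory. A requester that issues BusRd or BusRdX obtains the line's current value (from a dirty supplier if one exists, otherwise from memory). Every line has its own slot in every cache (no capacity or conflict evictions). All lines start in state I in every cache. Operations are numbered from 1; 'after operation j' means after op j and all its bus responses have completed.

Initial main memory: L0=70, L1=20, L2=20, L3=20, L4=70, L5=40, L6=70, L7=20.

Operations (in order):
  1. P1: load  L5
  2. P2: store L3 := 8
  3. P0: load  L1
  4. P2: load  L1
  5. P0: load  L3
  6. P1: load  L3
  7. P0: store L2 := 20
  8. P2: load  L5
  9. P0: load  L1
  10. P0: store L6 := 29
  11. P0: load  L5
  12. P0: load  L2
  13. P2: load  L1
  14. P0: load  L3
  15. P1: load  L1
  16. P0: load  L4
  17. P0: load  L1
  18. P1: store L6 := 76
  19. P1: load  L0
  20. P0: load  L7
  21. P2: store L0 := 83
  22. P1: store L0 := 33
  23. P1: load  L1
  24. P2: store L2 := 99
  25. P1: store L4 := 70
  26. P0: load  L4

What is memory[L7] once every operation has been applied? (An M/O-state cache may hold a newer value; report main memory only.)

memory[L7] = 20

  op1 P1: load  L5 → I/S/I on L5; bus BusRd; mem=40
  op2 P2: store L3 := 8 → I/I/M on L3; bus BusRdX; mem=20
  op3 P0: load  L1 → S/I/I on L1; bus BusRd; mem=20
  op4 P2: load  L1 → S/I/S on L1; bus BusRd; mem=20
  op5 P0: load  L3 → S/I/S on L3; bus BusRd Flush; mem=8
  op6 P1: load  L3 → S/S/S on L3; bus BusRd; mem=8
  op7 P0: store L2 := 20 → M/I/I on L2; bus BusRdX; mem=20
  op8 P2: load  L5 → I/S/S on L5; bus BusRd; mem=40
  op9 P0: load  L1 → S/I/S on L1; bus (none); mem=20
  op10 P0: store L6 := 29 → M/I/I on L6; bus BusRdX; mem=70
  op11 P0: load  L5 → S/S/S on L5; bus BusRd; mem=40
  op12 P0: load  L2 → M/I/I on L2; bus (none); mem=20
  op13 P2: load  L1 → S/I/S on L1; bus (none); mem=20
  op14 P0: load  L3 → S/S/S on L3; bus (none); mem=8
  op15 P1: load  L1 → S/S/S on L1; bus BusRd; mem=20
  op16 P0: load  L4 → S/I/I on L4; bus BusRd; mem=70
  op17 P0: load  L1 → S/S/S on L1; bus (none); mem=20
  op18 P1: store L6 := 76 → I/M/I on L6; bus BusRdX Flush; mem=29
  op19 P1: load  L0 → I/S/I on L0; bus BusRd; mem=70
  op20 P0: load  L7 → S/I/I on L7; bus BusRd; mem=20
  op21 P2: store L0 := 83 → I/I/M on L0; bus BusRdX; mem=70
  op22 P1: store L0 := 33 → I/M/I on L0; bus BusRdX Flush; mem=83
  op23 P1: load  L1 → S/S/S on L1; bus (none); mem=20
  op24 P2: store L2 := 99 → I/I/M on L2; bus BusRdX Flush; mem=20
  op25 P1: store L4 := 70 → I/M/I on L4; bus BusRdX; mem=70
  op26 P0: load  L4 → S/S/I on L4; bus BusRd Flush; mem=70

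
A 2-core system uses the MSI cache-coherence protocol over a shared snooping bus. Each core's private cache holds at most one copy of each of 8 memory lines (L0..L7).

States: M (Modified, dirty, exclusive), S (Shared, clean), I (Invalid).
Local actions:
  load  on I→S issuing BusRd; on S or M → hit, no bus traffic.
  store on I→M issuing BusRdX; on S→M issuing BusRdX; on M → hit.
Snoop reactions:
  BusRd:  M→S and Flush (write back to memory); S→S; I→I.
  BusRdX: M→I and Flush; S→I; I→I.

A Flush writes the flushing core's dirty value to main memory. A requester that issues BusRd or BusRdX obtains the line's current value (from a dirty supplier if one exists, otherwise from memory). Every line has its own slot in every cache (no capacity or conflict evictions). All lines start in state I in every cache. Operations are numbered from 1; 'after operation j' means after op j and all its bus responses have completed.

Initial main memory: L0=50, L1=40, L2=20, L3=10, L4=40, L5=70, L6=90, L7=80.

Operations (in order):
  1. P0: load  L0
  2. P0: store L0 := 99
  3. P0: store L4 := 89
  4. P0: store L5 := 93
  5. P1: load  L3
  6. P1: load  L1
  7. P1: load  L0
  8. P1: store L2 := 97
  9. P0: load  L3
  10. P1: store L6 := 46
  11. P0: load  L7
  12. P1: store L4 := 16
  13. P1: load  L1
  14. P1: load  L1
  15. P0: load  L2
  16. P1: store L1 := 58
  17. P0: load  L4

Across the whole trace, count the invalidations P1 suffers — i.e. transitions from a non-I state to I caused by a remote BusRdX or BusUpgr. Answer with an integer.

invalidations = 0

step 1: P0: load  L0  ⟶  SI  (L0)  txn=BusRd  M[L0]=50
step 2: P0: store L0 := 99  ⟶  MI  (L0)  txn=BusRdX  M[L0]=50
step 3: P0: store L4 := 89  ⟶  MI  (L4)  txn=BusRdX  M[L4]=40
step 4: P0: store L5 := 93  ⟶  MI  (L5)  txn=BusRdX  M[L5]=70
step 5: P1: load  L3  ⟶  IS  (L3)  txn=BusRd  M[L3]=10
step 6: P1: load  L1  ⟶  IS  (L1)  txn=BusRd  M[L1]=40
step 7: P1: load  L0  ⟶  SS  (L0)  txn=BusRd+Flush  M[L0]=99
step 8: P1: store L2 := 97  ⟶  IM  (L2)  txn=BusRdX  M[L2]=20
step 9: P0: load  L3  ⟶  SS  (L3)  txn=BusRd  M[L3]=10
step 10: P1: store L6 := 46  ⟶  IM  (L6)  txn=BusRdX  M[L6]=90
step 11: P0: load  L7  ⟶  SI  (L7)  txn=BusRd  M[L7]=80
step 12: P1: store L4 := 16  ⟶  IM  (L4)  txn=BusRdX+Flush  M[L4]=89
step 13: P1: load  L1  ⟶  IS  (L1)  txn=∅  M[L1]=40
step 14: P1: load  L1  ⟶  IS  (L1)  txn=∅  M[L1]=40
step 15: P0: load  L2  ⟶  SS  (L2)  txn=BusRd+Flush  M[L2]=97
step 16: P1: store L1 := 58  ⟶  IM  (L1)  txn=BusRdX  M[L1]=40
step 17: P0: load  L4  ⟶  SS  (L4)  txn=BusRd+Flush  M[L4]=16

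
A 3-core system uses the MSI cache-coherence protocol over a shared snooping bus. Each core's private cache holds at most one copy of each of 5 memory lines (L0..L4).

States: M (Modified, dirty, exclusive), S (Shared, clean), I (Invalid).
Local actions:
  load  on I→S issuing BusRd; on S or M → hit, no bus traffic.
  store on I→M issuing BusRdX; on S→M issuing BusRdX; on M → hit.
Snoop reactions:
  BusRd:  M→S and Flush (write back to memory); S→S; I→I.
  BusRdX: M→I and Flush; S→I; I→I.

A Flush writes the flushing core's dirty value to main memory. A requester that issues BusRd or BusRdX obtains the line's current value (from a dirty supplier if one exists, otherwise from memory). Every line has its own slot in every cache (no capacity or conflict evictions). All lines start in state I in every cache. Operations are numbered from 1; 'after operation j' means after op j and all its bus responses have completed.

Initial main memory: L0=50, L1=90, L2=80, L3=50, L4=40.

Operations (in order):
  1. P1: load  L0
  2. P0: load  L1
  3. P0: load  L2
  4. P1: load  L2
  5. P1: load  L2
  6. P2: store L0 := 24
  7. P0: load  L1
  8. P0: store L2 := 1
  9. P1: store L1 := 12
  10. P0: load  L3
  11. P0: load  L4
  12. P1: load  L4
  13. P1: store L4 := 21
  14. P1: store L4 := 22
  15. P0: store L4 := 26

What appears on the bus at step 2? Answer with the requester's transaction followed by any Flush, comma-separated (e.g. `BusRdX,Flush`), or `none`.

bus = BusRd

  op1 P1: load  L0 → I/S/I on L0; bus BusRd; mem=50
  op2 P0: load  L1 → S/I/I on L1; bus BusRd; mem=90
  op3 P0: load  L2 → S/I/I on L2; bus BusRd; mem=80
  op4 P1: load  L2 → S/S/I on L2; bus BusRd; mem=80
  op5 P1: load  L2 → S/S/I on L2; bus (none); mem=80
  op6 P2: store L0 := 24 → I/I/M on L0; bus BusRdX; mem=50
  op7 P0: load  L1 → S/I/I on L1; bus (none); mem=90
  op8 P0: store L2 := 1 → M/I/I on L2; bus BusRdX; mem=80
  op9 P1: store L1 := 12 → I/M/I on L1; bus BusRdX; mem=90
  op10 P0: load  L3 → S/I/I on L3; bus BusRd; mem=50
  op11 P0: load  L4 → S/I/I on L4; bus BusRd; mem=40
  op12 P1: load  L4 → S/S/I on L4; bus BusRd; mem=40
  op13 P1: store L4 := 21 → I/M/I on L4; bus BusRdX; mem=40
  op14 P1: store L4 := 22 → I/M/I on L4; bus (none); mem=40
  op15 P0: store L4 := 26 → M/I/I on L4; bus BusRdX Flush; mem=22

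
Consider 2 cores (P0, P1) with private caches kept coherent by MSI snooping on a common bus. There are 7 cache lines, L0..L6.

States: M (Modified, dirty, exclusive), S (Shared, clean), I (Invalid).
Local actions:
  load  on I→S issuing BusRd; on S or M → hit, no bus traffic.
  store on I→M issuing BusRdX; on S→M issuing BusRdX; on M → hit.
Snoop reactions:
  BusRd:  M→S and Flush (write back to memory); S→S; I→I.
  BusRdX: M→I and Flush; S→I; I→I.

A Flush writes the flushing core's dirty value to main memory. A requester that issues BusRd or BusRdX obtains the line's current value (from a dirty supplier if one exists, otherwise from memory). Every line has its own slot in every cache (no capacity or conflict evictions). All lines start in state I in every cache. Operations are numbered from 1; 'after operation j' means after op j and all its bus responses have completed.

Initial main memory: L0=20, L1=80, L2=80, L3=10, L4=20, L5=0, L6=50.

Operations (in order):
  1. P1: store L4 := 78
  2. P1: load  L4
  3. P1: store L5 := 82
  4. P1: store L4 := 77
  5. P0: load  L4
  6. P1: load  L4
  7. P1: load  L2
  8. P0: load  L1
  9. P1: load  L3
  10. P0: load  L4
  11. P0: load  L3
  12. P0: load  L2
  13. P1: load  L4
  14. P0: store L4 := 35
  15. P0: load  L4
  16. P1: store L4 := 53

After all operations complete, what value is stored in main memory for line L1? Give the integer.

[1] P1: store L4 := 78 | P0:I, P1:M(78) | bus: BusRdX
[2] P1: load  L4 | P0:I, P1:M(78) | bus: none
[3] P1: store L5 := 82 | P0:I, P1:M(82) | bus: BusRdX
[4] P1: store L4 := 77 | P0:I, P1:M(77) | bus: none
[5] P0: load  L4 | P0:S(77), P1:S(77) | bus: BusRd,Flush
[6] P1: load  L4 | P0:S(77), P1:S(77) | bus: none
[7] P1: load  L2 | P0:I, P1:S(80) | bus: BusRd
[8] P0: load  L1 | P0:S(80), P1:I | bus: BusRd
[9] P1: load  L3 | P0:I, P1:S(10) | bus: BusRd
[10] P0: load  L4 | P0:S(77), P1:S(77) | bus: none
[11] P0: load  L3 | P0:S(10), P1:S(10) | bus: BusRd
[12] P0: load  L2 | P0:S(80), P1:S(80) | bus: BusRd
[13] P1: load  L4 | P0:S(77), P1:S(77) | bus: none
[14] P0: store L4 := 35 | P0:M(35), P1:I | bus: BusRdX
[15] P0: load  L4 | P0:M(35), P1:I | bus: none
[16] P1: store L4 := 53 | P0:I, P1:M(53) | bus: BusRdX,Flush

memory[L1] = 80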